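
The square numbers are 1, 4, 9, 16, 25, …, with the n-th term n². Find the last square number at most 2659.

Solve n² ≤ 2659 for integer n.
n = 51 gives 2601 ≤ 2659, while n = 52 gives 2704 > 2659; so the answer is 2601.

2601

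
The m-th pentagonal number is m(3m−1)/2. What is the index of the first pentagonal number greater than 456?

Solve n(3n−1)/2 > 456 for integer n.
The largest n with value ≤ 456 is 17 (since 425 ≤ 456 < 477), so the first above is n = 18, value 477.

18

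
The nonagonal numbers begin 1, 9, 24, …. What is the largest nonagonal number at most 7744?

7614

Solve n(7n−5)/2 ≤ 7744 for integer n.
n = 47 gives 7614 ≤ 7744, while n = 48 gives 7944 > 7744; so the answer is 7614.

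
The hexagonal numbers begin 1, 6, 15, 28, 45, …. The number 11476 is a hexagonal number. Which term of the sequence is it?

76

Set n(2n−1) = 11476, giving 2n² − n − 11476 = 0.
The discriminant is 1 + 8·11476 = 91809, and √91809 = 303.
So n = (1 + 303) / 4 = 304/4 = 76.
Check: 76·(2·76 − 1) = 11476. ✓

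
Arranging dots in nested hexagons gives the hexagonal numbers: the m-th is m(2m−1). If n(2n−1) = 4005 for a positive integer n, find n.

Set n(2n−1) = 4005, giving 2n² − n − 4005 = 0.
The discriminant is 1 + 8·4005 = 32041, and √32041 = 179.
So n = (1 + 179) / 4 = 180/4 = 45.

45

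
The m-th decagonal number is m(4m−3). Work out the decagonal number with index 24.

The 24th decagonal number is n(4n−3) with n = 24.
24·(4·24 − 3) = 24·93 = 2232.

2232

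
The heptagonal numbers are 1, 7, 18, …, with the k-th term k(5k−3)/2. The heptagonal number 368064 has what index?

Set n(5n−3)/2 = 368064, giving 5n² − 3n − 736128 = 0.
The discriminant is 9 + 40·368064 = 14722569, and √14722569 = 3837.
So n = (3 + 3837) / 10 = 3840/10 = 384.
Check: 384·(5·384 − 3)/2 = 368064. ✓

384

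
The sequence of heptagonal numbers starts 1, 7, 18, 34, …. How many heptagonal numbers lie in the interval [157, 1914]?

The n-th heptagonal number is n(5n−3)/2.
Smallest index with value ≥ 157: n = 9 (giving 189).
Largest index with value ≤ 1914: n = 27 (giving 1782).
Indices 9 through 27: 19 terms.

19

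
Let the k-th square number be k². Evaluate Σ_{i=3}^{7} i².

135

Σ_{i=3}^{7} i² = 140 − 5 = 135.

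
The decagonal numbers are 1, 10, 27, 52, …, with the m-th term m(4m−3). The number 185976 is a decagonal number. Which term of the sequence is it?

216

Set n(4n−3) = 185976, giving 4n² − 3n − 185976 = 0.
The discriminant is 9 + 16·185976 = 2975625, and √2975625 = 1725.
So n = (3 + 1725) / 8 = 1728/8 = 216.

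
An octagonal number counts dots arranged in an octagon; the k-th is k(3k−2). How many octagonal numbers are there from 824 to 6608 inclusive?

31

The n-th octagonal number is n(3n−2).
Smallest index with value ≥ 824: n = 17 (giving 833).
Largest index with value ≤ 6608: n = 47 (giving 6533).
Indices 17 through 47: 31 terms.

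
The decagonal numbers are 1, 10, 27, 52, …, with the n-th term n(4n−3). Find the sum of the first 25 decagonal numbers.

21125

Σ i(4i−3) = 4Σi² − 3Σi over i = 1..25.
Σi = 325 and Σi² = 5525.
4·5525 − 3·325 = 21125.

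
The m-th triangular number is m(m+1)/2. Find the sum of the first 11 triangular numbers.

Σ i(i+1)/2 = (Σi² + Σi) / 2 over i = 1..11.
Σi = 66 and Σi² = 506.
(1·506 + 1·66) / 2 = 572/2 = 286.

286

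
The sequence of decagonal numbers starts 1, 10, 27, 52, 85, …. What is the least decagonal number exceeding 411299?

413770

Solve n(4n−3) > 411299 for integer n.
The largest n with value ≤ 411299 is 321 (since 411201 ≤ 411299 < 413770), so the first above is n = 322, value 413770.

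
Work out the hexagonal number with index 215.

The 215th hexagonal number is n(2n−1) with n = 215.
215·(2·215 − 1) = 215·429 = 92235.

92235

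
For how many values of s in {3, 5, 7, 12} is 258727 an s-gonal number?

s = 3: P(3, 718) = 258121 and P(3, 719) = 258840; 258727 is not s-gonal.
s = 5: P(5, 415) = 258130 and P(5, 416) = 259376; 258727 is not s-gonal.
s = 7: P(7, 322) = 258727. ✓
s = 12: P(12, 227) = 256737 and P(12, 228) = 259008; 258727 is not s-gonal.
Hits: s ∈ {7} → 1.

1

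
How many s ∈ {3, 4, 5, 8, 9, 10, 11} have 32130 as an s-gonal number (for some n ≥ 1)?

1

s = 3: P(3, 252) = 31878 and P(3, 253) = 32131; 32130 is not s-gonal.
s = 4: P(4, 179) = 32041 and P(4, 180) = 32400; 32130 is not s-gonal.
s = 5: P(5, 146) = 31901 and P(5, 147) = 32340; 32130 is not s-gonal.
s = 8: P(8, 103) = 31621 and P(8, 104) = 32240; 32130 is not s-gonal.
s = 9: P(9, 96) = 32016 and P(9, 97) = 32689; 32130 is not s-gonal.
s = 10: P(10, 90) = 32130. ✓
s = 11: P(11, 84) = 31458 and P(11, 85) = 32215; 32130 is not s-gonal.
Hits: s ∈ {10} → 1.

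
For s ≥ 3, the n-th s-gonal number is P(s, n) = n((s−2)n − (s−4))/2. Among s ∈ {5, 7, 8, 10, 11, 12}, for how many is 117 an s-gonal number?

s = 5: P(5, 9) = 117. ✓
s = 7: P(7, 7) = 112 and P(7, 8) = 148; 117 is not s-gonal.
s = 8: P(8, 6) = 96 and P(8, 7) = 133; 117 is not s-gonal.
s = 10: P(10, 5) = 85 and P(10, 6) = 126; 117 is not s-gonal.
s = 11: P(11, 5) = 95 and P(11, 6) = 141; 117 is not s-gonal.
s = 12: P(12, 5) = 105 and P(12, 6) = 156; 117 is not s-gonal.
Hits: s ∈ {5} → 1.

1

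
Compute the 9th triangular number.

45

The 9th triangular number is n(n+1)/2 with n = 9.
9·10/2 = 90/2 = 45.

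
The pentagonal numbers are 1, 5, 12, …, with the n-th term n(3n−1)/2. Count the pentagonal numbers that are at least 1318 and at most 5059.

The n-th pentagonal number is n(3n−1)/2.
Smallest index with value ≥ 1318: n = 30 (giving 1335).
Largest index with value ≤ 5059: n = 58 (giving 5017).
Indices 30 through 58: 29 terms.

29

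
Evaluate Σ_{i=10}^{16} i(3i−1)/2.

Σ i(3i−1)/2 = (3Σi² − Σi) / 2 over i = 10..16.
Σi = 136 − 45 = 91 and Σi² = 1496 − 285 = 1211.
(3·1211 − 1·91) / 2 = 3542/2 = 1771.

1771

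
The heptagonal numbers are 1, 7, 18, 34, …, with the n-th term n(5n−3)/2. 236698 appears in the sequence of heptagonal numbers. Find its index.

308

Set n(5n−3)/2 = 236698, giving 5n² − 3n − 473396 = 0.
So n = (3 + 3077) / 10 = 3080/10 = 308.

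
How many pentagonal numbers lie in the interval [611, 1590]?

The n-th pentagonal number is n(3n−1)/2.
Smallest index with value ≥ 611: n = 21 (giving 651).
Largest index with value ≤ 1590: n = 32 (giving 1520).
Indices 21 through 32: 12 terms.

12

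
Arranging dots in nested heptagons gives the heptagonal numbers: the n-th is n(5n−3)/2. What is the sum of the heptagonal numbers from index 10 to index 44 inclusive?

71295

Σ i(5i−3)/2 = (5Σi² − 3Σi) / 2 over i = 10..44.
Σi = 990 − 45 = 945 and Σi² = 29370 − 285 = 29085.
(5·29085 − 3·945) / 2 = 142590/2 = 71295.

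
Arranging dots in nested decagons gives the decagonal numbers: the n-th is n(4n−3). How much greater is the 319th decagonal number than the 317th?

319·(4·319 − 3) = 406087 and 317·(4·317 − 3) = 401005.
Difference: 406087 − 401005 = 5082.

5082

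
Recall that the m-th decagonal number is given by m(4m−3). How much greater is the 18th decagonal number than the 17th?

137

Consecutive decagonal numbers differ by 8n − 7: here 8·18 − 7 = 137.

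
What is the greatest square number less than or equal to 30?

25

Solve n² ≤ 30 for integer n.
n = 5 gives 25 ≤ 30, while n = 6 gives 36 > 30; so the answer is 25.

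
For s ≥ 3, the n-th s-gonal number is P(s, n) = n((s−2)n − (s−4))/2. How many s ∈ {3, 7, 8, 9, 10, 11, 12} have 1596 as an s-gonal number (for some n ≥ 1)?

s = 3: P(3, 56) = 1596. ✓
s = 7: P(7, 25) = 1525 and P(7, 26) = 1651; 1596 is not s-gonal.
s = 8: P(8, 23) = 1541 and P(8, 24) = 1680; 1596 is not s-gonal.
s = 9: P(9, 21) = 1491 and P(9, 22) = 1639; 1596 is not s-gonal.
s = 10: P(10, 20) = 1540 and P(10, 21) = 1701; 1596 is not s-gonal.
s = 11: P(11, 19) = 1558 and P(11, 20) = 1730; 1596 is not s-gonal.
s = 12: P(12, 18) = 1548 and P(12, 19) = 1729; 1596 is not s-gonal.
Hits: s ∈ {3} → 1.

1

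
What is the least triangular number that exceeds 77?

Solve n(n+1)/2 > 77 for integer n.
The largest n with value ≤ 77 is 11 (since 66 ≤ 77 < 78), so the first above is n = 12, value 78.

78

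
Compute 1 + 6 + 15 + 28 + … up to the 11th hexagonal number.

Σ i(2i−1) = 2Σi² − Σi over i = 1..11.
Σi = 66 and Σi² = 506.
2·506 − 1·66 = 946.

946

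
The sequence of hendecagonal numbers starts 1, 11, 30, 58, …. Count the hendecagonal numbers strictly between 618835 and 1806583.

The n-th hendecagonal number is n(9n−7)/2.
Smallest index with value > 618835: n = 372 (giving 621426).
Largest index with value < 1806583: n = 633 (giving 1800885).
Indices 372 through 633: 262 terms.

262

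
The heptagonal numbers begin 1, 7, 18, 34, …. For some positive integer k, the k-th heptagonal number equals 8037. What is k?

57

Set n(5n−3)/2 = 8037, giving 5n² − 3n − 16074 = 0.
So n = (3 + 567) / 10 = 570/10 = 57.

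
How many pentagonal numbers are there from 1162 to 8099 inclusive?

46

The n-th pentagonal number is n(3n−1)/2.
Smallest index with value ≥ 1162: n = 28 (giving 1162).
Largest index with value ≤ 8099: n = 73 (giving 7957).
Indices 28 through 73: 46 terms.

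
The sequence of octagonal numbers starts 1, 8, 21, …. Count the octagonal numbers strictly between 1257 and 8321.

The n-th octagonal number is n(3n−2).
Smallest index with value > 1257: n = 21 (giving 1281).
Largest index with value < 8321: n = 52 (giving 8008).
Indices 21 through 52: 32 terms.

32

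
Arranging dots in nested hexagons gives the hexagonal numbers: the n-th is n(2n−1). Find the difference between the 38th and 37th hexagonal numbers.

149

Consecutive hexagonal numbers differ by 4n − 3: here 4·38 − 3 = 149.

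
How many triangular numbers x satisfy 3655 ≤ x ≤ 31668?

The n-th triangular number is n(n+1)/2.
Smallest index with value ≥ 3655: n = 85 (giving 3655).
Largest index with value ≤ 31668: n = 251 (giving 31626).
Indices 85 through 251: 167 terms.

167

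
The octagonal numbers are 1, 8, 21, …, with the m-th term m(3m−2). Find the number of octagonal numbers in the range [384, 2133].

The n-th octagonal number is n(3n−2).
Smallest index with value ≥ 384: n = 12 (giving 408).
Largest index with value ≤ 2133: n = 27 (giving 2133).
Indices 12 through 27: 16 terms.

16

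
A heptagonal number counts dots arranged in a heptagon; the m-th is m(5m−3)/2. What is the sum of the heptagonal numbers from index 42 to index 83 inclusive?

421645

Σ i(5i−3)/2 = (5Σi² − 3Σi) / 2 over i = 42..83.
Σi = 3486 − 861 = 2625 and Σi² = 194054 − 23821 = 170233.
(5·170233 − 3·2625) / 2 = 843290/2 = 421645.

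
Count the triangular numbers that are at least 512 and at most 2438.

38

The n-th triangular number is n(n+1)/2.
Smallest index with value ≥ 512: n = 32 (giving 528).
Largest index with value ≤ 2438: n = 69 (giving 2415).
Indices 32 through 69: 38 terms.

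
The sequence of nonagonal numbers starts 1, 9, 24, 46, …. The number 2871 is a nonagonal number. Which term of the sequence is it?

Set n(7n−5)/2 = 2871, giving 7n² − 5n − 5742 = 0.
The discriminant is 25 + 56·2871 = 160801, and √160801 = 401.
So n = (5 + 401) / 14 = 406/14 = 29.
Check: 29·(7·29 − 5)/2 = 2871. ✓

29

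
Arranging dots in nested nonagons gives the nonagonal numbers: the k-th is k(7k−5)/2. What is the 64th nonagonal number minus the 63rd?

Consecutive nonagonal numbers differ by 7n − 6: here 7·64 − 6 = 442.

442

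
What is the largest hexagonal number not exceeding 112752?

Solve n(2n−1) ≤ 112752 for integer n.
n = 237 gives 112101 ≤ 112752, while n = 238 gives 113050 > 112752; so the answer is 112101.

112101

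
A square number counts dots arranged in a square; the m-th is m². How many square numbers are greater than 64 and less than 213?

6

The n-th square number is n².
Smallest index with value > 64: n = 9 (giving 81).
Largest index with value < 213: n = 14 (giving 196).
Indices 9 through 14: 6 terms.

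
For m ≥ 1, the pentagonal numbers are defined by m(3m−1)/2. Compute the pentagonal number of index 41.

2501

The 41st pentagonal number is n(3n−1)/2 with n = 41.
41·(3·41 − 1)/2 = 41·122/2 = 41·61 = 2501.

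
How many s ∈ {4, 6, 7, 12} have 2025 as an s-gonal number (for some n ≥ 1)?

1

s = 4: P(4, 45) = 2025. ✓
s = 6: P(6, 32) = 2016 and P(6, 33) = 2145; 2025 is not s-gonal.
s = 7: P(7, 28) = 1918 and P(7, 29) = 2059; 2025 is not s-gonal.
s = 12: P(12, 20) = 1920 and P(12, 21) = 2121; 2025 is not s-gonal.
Hits: s ∈ {4} → 1.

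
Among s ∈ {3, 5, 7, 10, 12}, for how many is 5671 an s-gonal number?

1

s = 3: P(3, 106) = 5671. ✓
s = 5: P(5, 61) = 5551 and P(5, 62) = 5735; 5671 is not s-gonal.
s = 7: P(7, 47) = 5452 and P(7, 48) = 5688; 5671 is not s-gonal.
s = 10: P(10, 38) = 5662 and P(10, 39) = 5967; 5671 is not s-gonal.
s = 12: P(12, 34) = 5644 and P(12, 35) = 5985; 5671 is not s-gonal.
Hits: s ∈ {3} → 1.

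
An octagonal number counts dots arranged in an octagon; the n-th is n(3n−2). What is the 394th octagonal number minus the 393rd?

Consecutive octagonal numbers differ by 6n − 5: here 6·394 − 5 = 2359.

2359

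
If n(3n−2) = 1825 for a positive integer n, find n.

Set n(3n−2) = 1825, giving 3n² − 2n − 1825 = 0.
So n = (2 + 148) / 6 = 150/6 = 25.

25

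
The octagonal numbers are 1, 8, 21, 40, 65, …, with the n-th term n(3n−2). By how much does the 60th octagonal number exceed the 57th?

60·(3·60 − 2) = 10680 and 57·(3·57 − 2) = 9633.
Difference: 10680 − 9633 = 1047.

1047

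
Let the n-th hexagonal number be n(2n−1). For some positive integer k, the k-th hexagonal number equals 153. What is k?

9

Set n(2n−1) = 153, giving 2n² − n − 153 = 0.
The discriminant is 1 + 8·153 = 1225, and √1225 = 35.
So n = (1 + 35) / 4 = 36/4 = 9.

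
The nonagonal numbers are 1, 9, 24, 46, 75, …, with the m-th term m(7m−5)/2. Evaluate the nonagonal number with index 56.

56·(7·56 − 5)/2 = 56·387/2 = 10836.

10836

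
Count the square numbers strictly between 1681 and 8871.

The n-th square number is n².
Smallest index with value > 1681: n = 42 (giving 1764).
Largest index with value < 8871: n = 94 (giving 8836).
Indices 42 through 94: 53 terms.

53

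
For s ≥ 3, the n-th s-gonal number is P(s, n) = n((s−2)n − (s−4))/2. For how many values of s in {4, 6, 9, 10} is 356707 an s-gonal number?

s = 4: P(4, 597) = 356409 and P(4, 598) = 357604; 356707 is not s-gonal.
s = 6: P(6, 422) = 355746 and P(6, 423) = 357435; 356707 is not s-gonal.
s = 9: P(9, 319) = 355366 and P(9, 320) = 357600; 356707 is not s-gonal.
s = 10: P(10, 299) = 356707. ✓
Hits: s ∈ {10} → 1.

1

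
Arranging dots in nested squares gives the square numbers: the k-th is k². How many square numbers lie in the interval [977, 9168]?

The n-th square number is n².
Smallest index with value ≥ 977: n = 32 (giving 1024).
Largest index with value ≤ 9168: n = 95 (giving 9025).
Indices 32 through 95: 64 terms.

64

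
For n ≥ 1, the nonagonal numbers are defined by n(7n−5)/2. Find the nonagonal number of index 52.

9334

The 52nd nonagonal number is n(7n−5)/2 with n = 52.
52·(7·52 − 5)/2 = 52·359/2 = 9334.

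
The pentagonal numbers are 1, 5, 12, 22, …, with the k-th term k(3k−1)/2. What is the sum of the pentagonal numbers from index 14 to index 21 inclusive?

Σ i(3i−1)/2 = (3Σi² − Σi) / 2 over i = 14..21.
Σi = 231 − 91 = 140 and Σi² = 3311 − 819 = 2492.
(3·2492 − 1·140) / 2 = 7336/2 = 3668.

3668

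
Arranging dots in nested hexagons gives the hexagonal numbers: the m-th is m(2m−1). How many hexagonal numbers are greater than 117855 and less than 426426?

The n-th hexagonal number is n(2n−1).
Smallest index with value > 117855: n = 244 (giving 118828).
Largest index with value < 426426: n = 461 (giving 424581).
Indices 244 through 461: 218 terms.

218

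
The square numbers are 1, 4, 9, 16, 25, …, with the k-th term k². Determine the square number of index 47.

The 47th square number is n² with n = 47.
47² = 2209.

2209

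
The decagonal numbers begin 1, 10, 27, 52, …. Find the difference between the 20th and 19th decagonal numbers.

Consecutive decagonal numbers differ by 8n − 7: here 8·20 − 7 = 153.

153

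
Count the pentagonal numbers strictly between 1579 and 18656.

79

The n-th pentagonal number is n(3n−1)/2.
Smallest index with value > 1579: n = 33 (giving 1617).
Largest index with value < 18656: n = 111 (giving 18426).
Indices 33 through 111: 79 terms.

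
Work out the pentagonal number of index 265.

105205

The 265th pentagonal number is n(3n−1)/2 with n = 265.
265·(3·265 − 1)/2 = 265·794/2 = 265·397 = 105205.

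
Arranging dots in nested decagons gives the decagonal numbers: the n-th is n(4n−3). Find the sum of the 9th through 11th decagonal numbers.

1118

Σ i(4i−3) = 4Σi² − 3Σi over i = 9..11.
Σi = 66 − 36 = 30 and Σi² = 506 − 204 = 302.
4·302 − 3·30 = 1118.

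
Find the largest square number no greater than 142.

121

Solve n² ≤ 142 for integer n.
n = 11 gives 121 ≤ 142, while n = 12 gives 144 > 142; so the answer is 121.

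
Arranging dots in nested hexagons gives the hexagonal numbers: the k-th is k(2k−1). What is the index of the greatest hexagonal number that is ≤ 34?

4

Solve n(2n−1) ≤ 34 for integer n.
n = 4 gives 28 ≤ 34, while n = 5 gives 45 > 34; so the answer is index 4.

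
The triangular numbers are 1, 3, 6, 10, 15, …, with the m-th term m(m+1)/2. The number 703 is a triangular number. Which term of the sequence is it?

Set n(n+1)/2 = 703, giving n² + n − 1406 = 0.
The discriminant is 1 + 8·703 = 5625, and √5625 = 75.
So n = (-1 + 75) / 2 = 74/2 = 37.

37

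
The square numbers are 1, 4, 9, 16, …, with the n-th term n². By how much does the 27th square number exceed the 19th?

27² = 729 and 19² = 361.
Difference: 729 − 361 = 368.

368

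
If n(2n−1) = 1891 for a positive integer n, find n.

31

Set n(2n−1) = 1891, giving 2n² − n − 1891 = 0.
The discriminant is 1 + 8·1891 = 15129, and √15129 = 123.
So n = (1 + 123) / 4 = 124/4 = 31.
Check: 31·(2·31 − 1) = 1891. ✓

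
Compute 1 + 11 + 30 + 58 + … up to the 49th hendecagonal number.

Σ i(9i−7)/2 = (9Σi² − 7Σi) / 2 over i = 1..49.
Σi = 1225 and Σi² = 40425.
(9·40425 − 7·1225) / 2 = 355250/2 = 177625.

177625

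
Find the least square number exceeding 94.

100

Solve n² > 94 for integer n.
The largest n with value ≤ 94 is 9 (since 81 ≤ 94 < 100), so the first above is n = 10, value 100.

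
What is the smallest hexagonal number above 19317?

19503

Solve n(2n−1) > 19317 for integer n.
The largest n with value ≤ 19317 is 98 (since 19110 ≤ 19317 < 19503), so the first above is n = 99, value 19503.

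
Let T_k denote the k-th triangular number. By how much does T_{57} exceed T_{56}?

Consecutive triangular numbers differ by n: T_{57} − T_{56} = 57.

57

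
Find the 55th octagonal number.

The 55th octagonal number is n(3n−2) with n = 55.
55·(3·55 − 2) = 55·163 = 8965.

8965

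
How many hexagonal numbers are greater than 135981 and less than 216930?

The n-th hexagonal number is n(2n−1).
Smallest index with value > 135981: n = 262 (giving 137026).
Largest index with value < 216930: n = 329 (giving 216153).
Indices 262 through 329: 68 terms.

68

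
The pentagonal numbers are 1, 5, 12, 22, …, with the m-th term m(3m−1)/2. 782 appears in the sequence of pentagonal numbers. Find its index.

23

Set n(3n−1)/2 = 782, giving 3n² − n − 1564 = 0.
The discriminant is 1 + 24·782 = 18769, and √18769 = 137.
So n = (1 + 137) / 6 = 138/6 = 23.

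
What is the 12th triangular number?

78

The 12th triangular number is n(n+1)/2 with n = 12.
12·13/2 = 156/2 = 78.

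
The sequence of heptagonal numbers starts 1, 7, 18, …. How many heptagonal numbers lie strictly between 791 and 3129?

17

The n-th heptagonal number is n(5n−3)/2.
Smallest index with value > 791: n = 19 (giving 874).
Largest index with value < 3129: n = 35 (giving 3010).
Indices 19 through 35: 17 terms.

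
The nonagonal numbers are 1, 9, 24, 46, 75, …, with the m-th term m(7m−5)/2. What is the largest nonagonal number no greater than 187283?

186186

Solve n(7n−5)/2 ≤ 187283 for integer n.
n = 231 gives 186186 ≤ 187283, while n = 232 gives 187804 > 187283; so the answer is 186186.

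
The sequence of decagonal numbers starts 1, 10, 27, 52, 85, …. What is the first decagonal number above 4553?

Solve n(4n−3) > 4553 for integer n.
The largest n with value ≤ 4553 is 34 (since 4522 ≤ 4553 < 4795), so the first above is n = 35, value 4795.

4795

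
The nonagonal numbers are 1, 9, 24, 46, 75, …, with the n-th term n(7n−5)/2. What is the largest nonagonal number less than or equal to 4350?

4200

Solve n(7n−5)/2 ≤ 4350 for integer n.
n = 35 gives 4200 ≤ 4350, while n = 36 gives 4446 > 4350; so the answer is 4200.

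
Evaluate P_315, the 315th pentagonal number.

148680

The 315th pentagonal number is n(3n−1)/2 with n = 315.
315·(3·315 − 1)/2 = 315·944/2 = 315·472 = 148680.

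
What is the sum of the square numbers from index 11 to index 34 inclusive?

Σ_{i=11}^{34} i² = 13685 − 385 = 13300.

13300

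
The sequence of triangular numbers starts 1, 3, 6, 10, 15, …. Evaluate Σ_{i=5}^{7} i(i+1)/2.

Σ i(i+1)/2 = (Σi² + Σi) / 2 over i = 5..7.
Σi = 28 − 10 = 18 and Σi² = 140 − 30 = 110.
(1·110 + 1·18) / 2 = 128/2 = 64.

64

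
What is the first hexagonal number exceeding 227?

231

Solve n(2n−1) > 227 for integer n.
The largest n with value ≤ 227 is 10 (since 190 ≤ 227 < 231), so the first above is n = 11, value 231.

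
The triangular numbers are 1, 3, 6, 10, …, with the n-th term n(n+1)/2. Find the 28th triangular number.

The 28th triangular number is n(n+1)/2 with n = 28.
28·29/2 = 812/2 = 406.

406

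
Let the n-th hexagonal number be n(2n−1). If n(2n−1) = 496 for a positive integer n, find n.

Set n(2n−1) = 496, giving 2n² − n − 496 = 0.
So n = (1 + 63) / 4 = 64/4 = 16.
Check: 16·(2·16 − 1) = 496. ✓

16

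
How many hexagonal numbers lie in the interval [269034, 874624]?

294

The n-th hexagonal number is n(2n−1).
Smallest index with value ≥ 269034: n = 368 (giving 270480).
Largest index with value ≤ 874624: n = 661 (giving 873181).
Indices 368 through 661: 294 terms.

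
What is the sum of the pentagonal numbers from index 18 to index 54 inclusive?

Σ i(3i−1)/2 = (3Σi² − Σi) / 2 over i = 18..54.
Σi = 1485 − 153 = 1332 and Σi² = 53955 − 1785 = 52170.
(3·52170 − 1·1332) / 2 = 155178/2 = 77589.

77589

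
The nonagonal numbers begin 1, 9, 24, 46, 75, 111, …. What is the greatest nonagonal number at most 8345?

Solve n(7n−5)/2 ≤ 8345 for integer n.
n = 49 gives 8281 ≤ 8345, while n = 50 gives 8625 > 8345; so the answer is 8281.

8281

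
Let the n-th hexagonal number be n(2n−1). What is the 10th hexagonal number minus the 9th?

37

Consecutive hexagonal numbers differ by 4n − 3: here 4·10 − 3 = 37.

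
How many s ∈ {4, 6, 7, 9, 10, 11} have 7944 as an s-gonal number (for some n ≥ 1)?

s = 4: P(4, 89) = 7921 and P(4, 90) = 8100; 7944 is not s-gonal.
s = 6: P(6, 63) = 7875 and P(6, 64) = 8128; 7944 is not s-gonal.
s = 7: P(7, 56) = 7756 and P(7, 57) = 8037; 7944 is not s-gonal.
s = 9: P(9, 48) = 7944. ✓
s = 10: P(10, 44) = 7612 and P(10, 45) = 7965; 7944 is not s-gonal.
s = 11: P(11, 42) = 7791 and P(11, 43) = 8170; 7944 is not s-gonal.
Hits: s ∈ {9} → 1.

1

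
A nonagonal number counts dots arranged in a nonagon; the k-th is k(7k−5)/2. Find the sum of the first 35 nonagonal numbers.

50610

Σ i(7i−5)/2 = (7Σi² − 5Σi) / 2 over i = 1..35.
Σi = 630 and Σi² = 14910.
(7·14910 − 5·630) / 2 = 101220/2 = 50610.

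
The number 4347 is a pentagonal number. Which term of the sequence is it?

Set n(3n−1)/2 = 4347, giving 3n² − n − 8694 = 0.
The discriminant is 1 + 24·4347 = 104329, and √104329 = 323.
So n = (1 + 323) / 6 = 324/6 = 54.

54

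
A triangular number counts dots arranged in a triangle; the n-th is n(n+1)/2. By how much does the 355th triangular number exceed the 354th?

Consecutive triangular numbers differ by n: T_{355} − T_{354} = 355.

355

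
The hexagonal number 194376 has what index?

Set n(2n−1) = 194376, giving 2n² − n − 194376 = 0.
So n = (1 + 1247) / 4 = 1248/4 = 312.
Check: 312·(2·312 − 1) = 194376. ✓

312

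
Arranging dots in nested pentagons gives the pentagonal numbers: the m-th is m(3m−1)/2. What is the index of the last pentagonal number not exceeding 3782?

50

Solve n(3n−1)/2 ≤ 3782 for integer n.
n = 50 gives 3725 ≤ 3782, while n = 51 gives 3876 > 3782; so the answer is index 50.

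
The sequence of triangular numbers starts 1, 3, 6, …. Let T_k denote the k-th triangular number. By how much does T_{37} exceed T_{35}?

37·38/2 = 703 and 35·36/2 = 630.
Difference: 703 − 630 = 73.

73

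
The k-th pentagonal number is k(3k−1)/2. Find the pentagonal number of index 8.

92

8·(3·8 − 1)/2 = 8·23/2 = 92.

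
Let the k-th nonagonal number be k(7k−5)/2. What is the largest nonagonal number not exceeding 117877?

Solve n(7n−5)/2 ≤ 117877 for integer n.
n = 183 gives 116754 ≤ 117877, while n = 184 gives 118036 > 117877; so the answer is 116754.

116754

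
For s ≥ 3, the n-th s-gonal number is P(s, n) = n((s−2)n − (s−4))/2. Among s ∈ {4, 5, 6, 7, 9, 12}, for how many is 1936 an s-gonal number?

1

s = 4: P(4, 44) = 1936. ✓
s = 5: P(5, 36) = 1926 and P(5, 37) = 2035; 1936 is not s-gonal.
s = 6: P(6, 31) = 1891 and P(6, 32) = 2016; 1936 is not s-gonal.
s = 7: P(7, 28) = 1918 and P(7, 29) = 2059; 1936 is not s-gonal.
s = 9: P(9, 23) = 1794 and P(9, 24) = 1956; 1936 is not s-gonal.
s = 12: P(12, 20) = 1920 and P(12, 21) = 2121; 1936 is not s-gonal.
Hits: s ∈ {4} → 1.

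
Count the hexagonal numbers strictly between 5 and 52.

The n-th hexagonal number is n(2n−1).
Smallest index with value > 5: n = 2 (giving 6).
Largest index with value < 52: n = 5 (giving 45).
Indices 2 through 5: 4 terms.

4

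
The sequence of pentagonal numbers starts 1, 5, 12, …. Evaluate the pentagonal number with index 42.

2625

The 42nd pentagonal number is n(3n−1)/2 with n = 42.
42·(3·42 − 1)/2 = 42·125/2 = 2625.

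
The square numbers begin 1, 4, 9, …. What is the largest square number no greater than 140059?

139876

Solve n² ≤ 140059 for integer n.
n = 374 gives 139876 ≤ 140059, while n = 375 gives 140625 > 140059; so the answer is 139876.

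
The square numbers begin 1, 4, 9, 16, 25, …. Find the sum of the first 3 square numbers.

Σ_{i=1}^{3} i² = 3·4·7/6 = 14.

14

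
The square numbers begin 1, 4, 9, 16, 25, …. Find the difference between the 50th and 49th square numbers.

n² − (n−1)² = 2n − 1, so 50² − 49² = 2·50 − 1 = 99.

99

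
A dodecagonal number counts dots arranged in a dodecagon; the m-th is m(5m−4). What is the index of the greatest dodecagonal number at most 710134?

Solve n(5n−4) ≤ 710134 for integer n.
n = 377 gives 709137 ≤ 710134, while n = 378 gives 712908 > 710134; so the answer is index 377.

377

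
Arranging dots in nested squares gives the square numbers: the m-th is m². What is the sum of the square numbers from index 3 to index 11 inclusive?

501

Σ_{i=3}^{11} i² = 506 − 5 = 501.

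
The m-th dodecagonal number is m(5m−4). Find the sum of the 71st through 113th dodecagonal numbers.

Σ i(5i−4) = 5Σi² − 4Σi over i = 71..113.
Σi = 6441 − 2485 = 3956 and Σi² = 487369 − 116795 = 370574.
5·370574 − 4·3956 = 1837046.

1837046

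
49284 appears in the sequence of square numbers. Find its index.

222

We need n² = 49284, so n = √49284 = 222.
Check: 222² = 49284. ✓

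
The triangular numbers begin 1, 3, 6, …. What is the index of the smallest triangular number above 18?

6

Solve n(n+1)/2 > 18 for integer n.
The largest n with value ≤ 18 is 5 (since 15 ≤ 18 < 21), so the first above is n = 6, value 21.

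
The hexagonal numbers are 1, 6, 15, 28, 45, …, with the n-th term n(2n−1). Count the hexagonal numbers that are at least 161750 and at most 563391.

The n-th hexagonal number is n(2n−1).
Smallest index with value ≥ 161750: n = 285 (giving 162165).
Largest index with value ≤ 563391: n = 531 (giving 563391).
Indices 285 through 531: 247 terms.

247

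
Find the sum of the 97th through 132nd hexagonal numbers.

Σ i(2i−1) = 2Σi² − Σi over i = 97..132.
Σi = 8778 − 4656 = 4122 and Σi² = 775390 − 299536 = 475854.
2·475854 − 1·4122 = 947586.

947586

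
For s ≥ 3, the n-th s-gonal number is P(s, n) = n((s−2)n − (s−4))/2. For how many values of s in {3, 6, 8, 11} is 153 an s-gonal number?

2

s = 3: P(3, 17) = 153. ✓
s = 6: P(6, 9) = 153. ✓
s = 8: P(8, 7) = 133 and P(8, 8) = 176; 153 is not s-gonal.
s = 11: P(11, 6) = 141 and P(11, 7) = 196; 153 is not s-gonal.
Hits: s ∈ {3, 6} → 2.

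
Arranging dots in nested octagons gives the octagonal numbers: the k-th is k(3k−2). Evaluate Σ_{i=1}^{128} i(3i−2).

Σ i(3i−2) = 3Σi² − 2Σi over i = 1..128.
Σi = 8256 and Σi² = 707264.
3·707264 − 2·8256 = 2105280.

2105280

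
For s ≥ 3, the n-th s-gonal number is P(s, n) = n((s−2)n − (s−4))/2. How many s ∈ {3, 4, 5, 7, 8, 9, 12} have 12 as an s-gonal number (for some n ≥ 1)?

s = 3: P(3, 4) = 10 and P(3, 5) = 15; 12 is not s-gonal.
s = 4: P(4, 3) = 9 and P(4, 4) = 16; 12 is not s-gonal.
s = 5: P(5, 3) = 12. ✓
s = 7: P(7, 2) = 7 and P(7, 3) = 18; 12 is not s-gonal.
s = 8: P(8, 2) = 8 and P(8, 3) = 21; 12 is not s-gonal.
s = 9: P(9, 2) = 9 and P(9, 3) = 24; 12 is not s-gonal.
s = 12: P(12, 2) = 12. ✓
Hits: s ∈ {5, 12} → 2.

2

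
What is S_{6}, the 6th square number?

The 6th square number is n² with n = 6.
6² = 36.

36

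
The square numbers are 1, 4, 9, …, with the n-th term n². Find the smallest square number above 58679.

59049

Solve n² > 58679 for integer n.
The largest n with value ≤ 58679 is 242 (since 58564 ≤ 58679 < 59049), so the first above is n = 243, value 59049.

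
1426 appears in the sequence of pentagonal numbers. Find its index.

Set n(3n−1)/2 = 1426, giving 3n² − n − 2852 = 0.
So n = (1 + 185) / 6 = 186/6 = 31.

31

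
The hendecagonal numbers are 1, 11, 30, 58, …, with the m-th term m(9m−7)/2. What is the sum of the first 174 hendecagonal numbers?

7917000

Σ i(9i−7)/2 = (9Σi² − 7Σi) / 2 over i = 1..174.
Σi = 15225 and Σi² = 1771175.
(9·1771175 − 7·15225) / 2 = 15834000/2 = 7917000.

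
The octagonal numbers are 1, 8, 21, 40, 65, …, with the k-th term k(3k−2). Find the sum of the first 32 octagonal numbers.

33264

Σ i(3i−2) = 3Σi² − 2Σi over i = 1..32.
Σi = 528 and Σi² = 11440.
3·11440 − 2·528 = 33264.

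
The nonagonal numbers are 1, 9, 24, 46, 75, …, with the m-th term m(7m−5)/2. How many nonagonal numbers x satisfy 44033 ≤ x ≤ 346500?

The n-th nonagonal number is n(7n−5)/2.
Smallest index with value ≥ 44033: n = 113 (giving 44409).
Largest index with value ≤ 346500: n = 315 (giving 346500).
Indices 113 through 315: 203 terms.

203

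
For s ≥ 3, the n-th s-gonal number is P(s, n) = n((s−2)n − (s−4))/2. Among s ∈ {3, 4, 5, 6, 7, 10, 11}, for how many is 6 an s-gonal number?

s = 3: P(3, 3) = 6. ✓
s = 4: P(4, 2) = 4 and P(4, 3) = 9; 6 is not s-gonal.
s = 5: P(5, 2) = 5 and P(5, 3) = 12; 6 is not s-gonal.
s = 6: P(6, 2) = 6. ✓
s = 7: P(7, 1) = 1 and P(7, 2) = 7; 6 is not s-gonal.
s = 10: P(10, 1) = 1 and P(10, 2) = 10; 6 is not s-gonal.
s = 11: P(11, 1) = 1 and P(11, 2) = 11; 6 is not s-gonal.
Hits: s ∈ {3, 6} → 2.

2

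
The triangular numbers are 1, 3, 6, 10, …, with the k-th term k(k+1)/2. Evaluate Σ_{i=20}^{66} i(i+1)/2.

Σ i(i+1)/2 = (Σi² + Σi) / 2 over i = 20..66.
Σi = 2211 − 190 = 2021 and Σi² = 98021 − 2470 = 95551.
(1·95551 + 1·2021) / 2 = 97572/2 = 48786.

48786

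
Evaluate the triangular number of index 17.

The 17th triangular number is n(n+1)/2 with n = 17.
17·18/2 = 306/2 = 153.

153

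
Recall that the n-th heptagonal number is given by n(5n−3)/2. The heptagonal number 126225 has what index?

Set n(5n−3)/2 = 126225, giving 5n² − 3n − 252450 = 0.
So n = (3 + 2247) / 10 = 2250/10 = 225.

225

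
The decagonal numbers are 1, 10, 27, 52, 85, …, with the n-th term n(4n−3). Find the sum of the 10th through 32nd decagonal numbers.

43171

Σ i(4i−3) = 4Σi² − 3Σi over i = 10..32.
Σi = 528 − 45 = 483 and Σi² = 11440 − 285 = 11155.
4·11155 − 3·483 = 43171.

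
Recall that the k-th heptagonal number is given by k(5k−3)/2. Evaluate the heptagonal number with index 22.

1177

The 22nd heptagonal number is n(5n−3)/2 with n = 22.
22·(5·22 − 3)/2 = 22·107/2 = 1177.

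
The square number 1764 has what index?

42

We need n² = 1764, so n = √1764 = 42.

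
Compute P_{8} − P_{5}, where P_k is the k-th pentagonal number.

8·(3·8 − 1)/2 = 92 and 5·(3·5 − 1)/2 = 35.
Difference: 92 − 35 = 57.

57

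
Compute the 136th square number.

18496

136² = 18496.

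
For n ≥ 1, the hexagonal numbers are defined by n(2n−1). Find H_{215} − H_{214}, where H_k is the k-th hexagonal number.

857

Consecutive hexagonal numbers differ by 4n − 3: here 4·215 − 3 = 857.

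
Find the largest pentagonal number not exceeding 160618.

Solve n(3n−1)/2 ≤ 160618 for integer n.
n = 327 gives 160230 ≤ 160618, while n = 328 gives 161212 > 160618; so the answer is 160230.

160230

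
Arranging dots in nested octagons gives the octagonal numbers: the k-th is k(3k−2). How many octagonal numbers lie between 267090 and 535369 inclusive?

124

The n-th octagonal number is n(3n−2).
Smallest index with value ≥ 267090: n = 299 (giving 267605).
Largest index with value ≤ 535369: n = 422 (giving 533408).
Indices 299 through 422: 124 terms.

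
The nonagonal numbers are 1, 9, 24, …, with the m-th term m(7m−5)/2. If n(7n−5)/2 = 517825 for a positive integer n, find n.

Set n(7n−5)/2 = 517825, giving 7n² − 5n − 1035650 = 0.
The discriminant is 25 + 56·517825 = 28998225, and √28998225 = 5385.
So n = (5 + 5385) / 14 = 5390/14 = 385.
Check: 385·(7·385 − 5)/2 = 517825. ✓

385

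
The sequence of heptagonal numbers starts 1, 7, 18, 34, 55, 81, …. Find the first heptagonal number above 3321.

Solve n(5n−3)/2 > 3321 for integer n.
The largest n with value ≤ 3321 is 36 (since 3186 ≤ 3321 < 3367), so the first above is n = 37, value 3367.

3367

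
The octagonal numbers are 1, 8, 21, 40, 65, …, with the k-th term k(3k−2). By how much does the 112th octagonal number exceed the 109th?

112·(3·112 − 2) = 37408 and 109·(3·109 − 2) = 35425.
Difference: 37408 − 35425 = 1983.

1983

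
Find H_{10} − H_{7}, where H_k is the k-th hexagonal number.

10·(2·10 − 1) = 190 and 7·(2·7 − 1) = 91.
Difference: 190 − 91 = 99.

99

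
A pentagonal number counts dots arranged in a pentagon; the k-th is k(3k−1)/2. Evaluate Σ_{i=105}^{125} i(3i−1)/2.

416535

Σ i(3i−1)/2 = (3Σi² − Σi) / 2 over i = 105..125.
Σi = 7875 − 5460 = 2415 and Σi² = 658875 − 380380 = 278495.
(3·278495 − 1·2415) / 2 = 833070/2 = 416535.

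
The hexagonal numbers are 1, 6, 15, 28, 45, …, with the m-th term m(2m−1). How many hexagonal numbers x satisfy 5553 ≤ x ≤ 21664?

The n-th hexagonal number is n(2n−1).
Smallest index with value ≥ 5553: n = 53 (giving 5565).
Largest index with value ≤ 21664: n = 104 (giving 21528).
Indices 53 through 104: 52 terms.

52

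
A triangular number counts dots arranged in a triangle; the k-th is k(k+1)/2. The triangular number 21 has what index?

Set n(n+1)/2 = 21, giving n² + n − 42 = 0.
The discriminant is 1 + 8·21 = 169, and √169 = 13.
So n = (-1 + 13) / 2 = 12/2 = 6.
Check: 6·7/2 = 21. ✓

6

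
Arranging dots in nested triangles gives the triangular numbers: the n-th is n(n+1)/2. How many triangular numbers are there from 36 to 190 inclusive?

The n-th triangular number is n(n+1)/2.
Smallest index with value ≥ 36: n = 8 (giving 36).
Largest index with value ≤ 190: n = 19 (giving 190).
Indices 8 through 19: 12 terms.

12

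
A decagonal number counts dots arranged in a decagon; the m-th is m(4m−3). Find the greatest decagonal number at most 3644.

3510

Solve n(4n−3) ≤ 3644 for integer n.
n = 30 gives 3510 ≤ 3644, while n = 31 gives 3751 > 3644; so the answer is 3510.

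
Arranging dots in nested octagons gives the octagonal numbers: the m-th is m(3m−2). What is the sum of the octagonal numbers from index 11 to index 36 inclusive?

Σ i(3i−2) = 3Σi² − 2Σi over i = 11..36.
Σi = 666 − 55 = 611 and Σi² = 16206 − 385 = 15821.
3·15821 − 2·611 = 46241.

46241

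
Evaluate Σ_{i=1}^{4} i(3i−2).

70

Σ i(3i−2) = 3Σi² − 2Σi over i = 1..4.
Σi = 10 and Σi² = 30.
3·30 − 2·10 = 70.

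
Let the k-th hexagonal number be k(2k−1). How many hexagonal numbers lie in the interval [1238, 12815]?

55

The n-th hexagonal number is n(2n−1).
Smallest index with value ≥ 1238: n = 26 (giving 1326).
Largest index with value ≤ 12815: n = 80 (giving 12720).
Indices 26 through 80: 55 terms.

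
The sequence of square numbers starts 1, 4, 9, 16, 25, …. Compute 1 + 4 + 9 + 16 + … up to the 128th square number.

707264

Σ_{i=1}^{128} i² = 128·129·257/6 = 707264.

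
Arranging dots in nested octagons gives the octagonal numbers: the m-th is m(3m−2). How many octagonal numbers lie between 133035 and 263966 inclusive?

The n-th octagonal number is n(3n−2).
Smallest index with value ≥ 133035: n = 211 (giving 133141).
Largest index with value ≤ 263966: n = 296 (giving 262256).
Indices 211 through 296: 86 terms.

86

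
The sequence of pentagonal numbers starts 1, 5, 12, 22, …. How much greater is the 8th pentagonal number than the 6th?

8·(3·8 − 1)/2 = 92 and 6·(3·6 − 1)/2 = 51.
Difference: 92 − 51 = 41.

41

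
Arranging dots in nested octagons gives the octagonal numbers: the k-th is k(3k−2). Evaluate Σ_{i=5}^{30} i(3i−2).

Σ i(3i−2) = 3Σi² − 2Σi over i = 5..30.
Σi = 465 − 10 = 455 and Σi² = 9455 − 30 = 9425.
3·9425 − 2·455 = 27365.

27365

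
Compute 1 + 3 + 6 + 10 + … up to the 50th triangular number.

22100

Σ i(i+1)/2 = (Σi² + Σi) / 2 over i = 1..50.
Σi = 1275 and Σi² = 42925.
(1·42925 + 1·1275) / 2 = 44200/2 = 22100.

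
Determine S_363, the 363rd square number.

363² = 131769.

131769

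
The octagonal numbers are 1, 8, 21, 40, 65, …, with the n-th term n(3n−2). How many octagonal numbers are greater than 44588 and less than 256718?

The n-th octagonal number is n(3n−2).
Smallest index with value > 44588: n = 123 (giving 45141).
Largest index with value < 256718: n = 292 (giving 255208).
Indices 123 through 292: 170 terms.

170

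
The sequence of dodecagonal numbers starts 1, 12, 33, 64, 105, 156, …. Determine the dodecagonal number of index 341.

The 341st dodecagonal number is n(5n−4) with n = 341.
341·(5·341 − 4) = 341·1701 = 580041.

580041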